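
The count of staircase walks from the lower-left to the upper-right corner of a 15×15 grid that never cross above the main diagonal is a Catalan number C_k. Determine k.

Sub-diagonal monotone paths from (0,0) to (15,15) biject with Dyck paths of semilength 15, giving C_15.

15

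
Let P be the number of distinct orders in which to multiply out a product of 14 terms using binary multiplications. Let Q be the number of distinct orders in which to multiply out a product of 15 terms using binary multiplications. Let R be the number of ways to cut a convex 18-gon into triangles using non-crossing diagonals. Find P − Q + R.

33426130

Bracketing 14 factors into binary products is counted by C_{14−1} = C_13. So P = C_13 = 742900.
Parenthesizations of m factors correspond to full binary trees with m leaves, counted by C_{m−1}; m = 15 gives C_14. So Q = C_14 = 2674440.
A convex 18-gon is triangulated into 16 triangles, and the number of such triangulations is the Catalan number C_{18−2} = C_16. So R = C_16 = 35357670.
P − Q + R = 742900 − 2674440 + 35357670 = 33426130.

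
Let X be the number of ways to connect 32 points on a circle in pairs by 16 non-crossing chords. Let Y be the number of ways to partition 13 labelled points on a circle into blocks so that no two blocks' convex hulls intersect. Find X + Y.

Non-crossing perfect matchings of 2n points on a circle are counted by C_n; with 32 points, n = 16. So X = C_16 = 35357670.
Non-crossing partitions of an n-element set are counted by C_n; here n = 13. So Y = C_13 = 742900.
X + Y = 35357670 + 742900 = 36100570.

36100570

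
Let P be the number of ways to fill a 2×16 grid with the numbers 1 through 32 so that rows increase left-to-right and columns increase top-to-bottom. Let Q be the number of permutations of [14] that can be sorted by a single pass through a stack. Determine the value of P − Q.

32683230

Standard Young tableaux of shape 2×n are counted by C_n; here n = 16. So P = C_16 = 35357670.
By Knuth's characterisation, the stack-sortable permutations of length 14 are the 231-avoiders, numbering C_14. So Q = C_14 = 2674440.
P − Q = 35357670 − 2674440 = 32683230.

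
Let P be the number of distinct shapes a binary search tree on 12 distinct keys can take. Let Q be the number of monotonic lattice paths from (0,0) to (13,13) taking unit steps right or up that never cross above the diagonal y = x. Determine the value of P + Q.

950912

Binary trees (left/right distinguished) on n nodes are counted by C_n; here n = 12. So P = C_12 = 208012.
Monotone paths in an n×n grid that stay weakly below the diagonal are counted by C_n; here n = 13. So Q = C_13 = 742900.
P + Q = 208012 + 742900 = 950912.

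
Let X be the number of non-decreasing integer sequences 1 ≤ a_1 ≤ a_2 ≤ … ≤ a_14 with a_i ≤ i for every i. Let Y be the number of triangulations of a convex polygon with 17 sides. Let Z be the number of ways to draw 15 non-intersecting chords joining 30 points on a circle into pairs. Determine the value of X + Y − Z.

Weakly increasing sequences with a_i ≤ i biject with Dyck paths of semilength 14, so there are C_14. So X = C_14 = 2674440.
Triangulations of a convex m-gon are counted by C_{m−2}; with m = 17 this is C_15. So Y = C_15 = 9694845.
Pairing 30 circle points by 15 non-crossing chords gives C_15 matchings. So Z = C_15 = 9694845.
X + Y − Z = 2674440 + 9694845 − 9694845 = 2674440.

2674440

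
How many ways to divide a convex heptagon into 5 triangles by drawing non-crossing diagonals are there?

42

A convex 7-gon is triangulated into 5 triangles, and the number of such triangulations is the Catalan number C_{7−2} = C_5.
C_5 = 42.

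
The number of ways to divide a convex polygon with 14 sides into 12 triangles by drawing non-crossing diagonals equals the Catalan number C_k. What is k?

Triangulations of a convex m-gon are counted by C_{m−2}; with m = 14 this is C_12.

12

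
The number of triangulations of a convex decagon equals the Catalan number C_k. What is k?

8

The number of triangulations of a 10-gon is the Catalan number C_8 (index = sides − 2).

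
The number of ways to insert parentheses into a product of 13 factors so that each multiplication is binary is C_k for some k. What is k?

Ways to associate a product of 13 factors correspond to binary trees on 13 leaves, so the count is C_12.

12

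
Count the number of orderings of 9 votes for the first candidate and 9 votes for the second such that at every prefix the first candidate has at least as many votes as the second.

Ballot sequences with n votes each where one side never trails are Dyck words, counted by C_n; here n = 9.
C_9 = C(18,9)/10 = 48620/10 = 4862.

4862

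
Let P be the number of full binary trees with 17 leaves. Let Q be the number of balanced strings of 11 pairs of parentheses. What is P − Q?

35298884

A full binary tree with L leaves has L−1 internal nodes and is counted by C_{L−1}; L = 17 gives C_16. So P = C_16 = 35357670.
With 11 pairs the number of balanced bracket strings is the Catalan number C_11. So Q = C_11 = 58786.
P − Q = 35357670 − 58786 = 35298884.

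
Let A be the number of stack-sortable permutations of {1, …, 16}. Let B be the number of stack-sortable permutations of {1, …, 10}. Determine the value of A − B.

35340874

By Knuth's characterisation, the stack-sortable permutations of length 16 are the 231-avoiders, numbering C_16. So A = C_16 = 35357670.
Stack-sortable permutations are exactly the 231-avoiding ones, counted by C_n; here n = 10. So B = C_10 = 16796.
A − B = 35357670 − 16796 = 35340874.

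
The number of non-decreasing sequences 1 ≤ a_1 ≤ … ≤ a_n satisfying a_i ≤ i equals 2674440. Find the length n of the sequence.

Such sub-staircase sequences of length n are counted by C_n. The Catalan number equal to 2674440 is C_14.

14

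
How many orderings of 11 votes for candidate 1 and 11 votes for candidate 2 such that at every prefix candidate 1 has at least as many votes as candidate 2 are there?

58786

Reading a vote for the leader as '(' and for the other as ')' turns such a sequence into a balanced string of 11 pairs, so the count is C_11.
C_11 = 58786.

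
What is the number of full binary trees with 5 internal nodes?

42

The number of full binary trees on 5 internal nodes is the Catalan number C_5.
C_5 = C(10,5)/6 = 252/6 = 42.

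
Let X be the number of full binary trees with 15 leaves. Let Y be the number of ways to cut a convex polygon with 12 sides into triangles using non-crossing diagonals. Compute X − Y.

2657644

Full binary trees with 15 leaves have 15−1 = 14 internal nodes, so there are C_14 of them. So X = C_14 = 2674440.
The number of triangulations of a 12-gon is the Catalan number C_10 (index = sides − 2). So Y = C_10 = 16796.
X − Y = 2674440 − 16796 = 2657644.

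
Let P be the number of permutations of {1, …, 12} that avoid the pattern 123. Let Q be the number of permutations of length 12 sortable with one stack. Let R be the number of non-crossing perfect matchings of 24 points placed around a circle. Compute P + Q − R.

Permutations of [n] avoiding any single length-3 pattern are counted by C_n; here n = 12. So P = C_12 = 208012.
By Knuth's characterisation, the stack-sortable permutations of length 12 are the 231-avoiders, numbering C_12. So Q = C_12 = 208012.
Non-crossing perfect matchings of 2n points on a circle are counted by C_n; with 24 points, n = 12. So R = C_12 = 208012.
P + Q − R = 208012 + 208012 − 208012 = 208012.

208012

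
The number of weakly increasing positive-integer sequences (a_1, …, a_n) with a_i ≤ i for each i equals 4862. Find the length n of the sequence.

Such sub-staircase sequences of length n are counted by C_n; 4862 = C_9.

9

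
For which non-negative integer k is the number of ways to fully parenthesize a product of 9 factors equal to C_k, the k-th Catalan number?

Ways to associate a product of 9 factors correspond to binary trees on 9 leaves, so the count is C_8.

8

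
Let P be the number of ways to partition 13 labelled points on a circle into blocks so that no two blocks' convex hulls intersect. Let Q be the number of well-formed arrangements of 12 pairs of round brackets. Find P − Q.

The non-crossing partitions of [13] form a lattice of size C_13. So P = C_13 = 742900.
Balanced strings of n pairs of brackets are counted by C_n; here n = 12. So Q = C_12 = 208012.
P − Q = 742900 − 208012 = 534888.

534888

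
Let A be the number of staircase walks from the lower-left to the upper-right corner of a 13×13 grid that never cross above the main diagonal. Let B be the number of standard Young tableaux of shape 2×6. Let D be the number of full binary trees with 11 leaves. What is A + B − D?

726236

Sub-diagonal monotone paths from (0,0) to (13,13) biject with Dyck paths of semilength 13, giving C_13. So A = C_13 = 742900.
Standard Young tableaux of shape 2×n are counted by C_n; here n = 6. So B = C_6 = 132.
A full binary tree with L leaves has L−1 internal nodes and is counted by C_{L−1}; L = 11 gives C_10. So D = C_10 = 16796.
A + B − D = 742900 + 132 − 16796 = 726236.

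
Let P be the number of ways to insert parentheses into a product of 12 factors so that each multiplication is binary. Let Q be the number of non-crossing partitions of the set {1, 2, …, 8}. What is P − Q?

Ways to associate a product of 12 factors correspond to binary trees on 12 leaves, so the count is C_11. So P = C_11 = 58786.
Non-crossing partitions of an n-element set are counted by C_n; here n = 8. So Q = C_8 = 1430.
P − Q = 58786 − 1430 = 57356.

57356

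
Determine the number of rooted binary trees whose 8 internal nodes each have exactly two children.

1430

Full binary trees with n internal nodes are counted by C_n; here n = 8.
C_8 = 1430.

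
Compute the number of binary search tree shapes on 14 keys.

2674440

There are C_n binary search tree shapes on n keys; with n = 14 that is C_14.
C_14 = C_13 · 2(2·13+1)/(13+2) = 742900 · 54/15 = 2674440.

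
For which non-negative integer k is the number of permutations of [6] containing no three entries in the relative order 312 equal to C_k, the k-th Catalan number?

6

Permutations of [n] avoiding any single length-3 pattern are counted by C_n; here n = 6.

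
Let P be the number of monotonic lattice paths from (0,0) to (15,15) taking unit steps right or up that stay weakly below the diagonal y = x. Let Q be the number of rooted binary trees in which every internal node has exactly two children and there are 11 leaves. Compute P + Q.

9711641

Sub-diagonal monotone paths from (0,0) to (15,15) biject with Dyck paths of semilength 15, giving C_15. So P = C_15 = 9694845.
A full binary tree with L leaves has L−1 internal nodes and is counted by C_{L−1}; L = 11 gives C_10. So Q = C_10 = 16796.
P + Q = 9694845 + 16796 = 9711641.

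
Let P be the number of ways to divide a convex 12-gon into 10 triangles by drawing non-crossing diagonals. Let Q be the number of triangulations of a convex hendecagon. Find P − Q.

11934

Triangulations of a convex m-gon are counted by C_{m−2}; with m = 12 this is C_10. So P = C_10 = 16796.
Triangulations of a convex m-gon are counted by C_{m−2}; with m = 11 this is C_9. So Q = C_9 = 4862.
P − Q = 16796 − 4862 = 11934.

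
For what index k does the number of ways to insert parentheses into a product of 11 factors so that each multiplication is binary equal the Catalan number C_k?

10

Bracketing 11 factors into binary products is counted by C_{11−1} = C_10.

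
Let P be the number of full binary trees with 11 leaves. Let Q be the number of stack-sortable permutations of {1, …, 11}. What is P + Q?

Full binary trees with 11 leaves have 11−1 = 10 internal nodes, so there are C_10 of them. So P = C_10 = 16796.
Stack-sortable permutations are exactly the 231-avoiding ones, counted by C_n; here n = 11. So Q = C_11 = 58786.
P + Q = 16796 + 58786 = 75582.

75582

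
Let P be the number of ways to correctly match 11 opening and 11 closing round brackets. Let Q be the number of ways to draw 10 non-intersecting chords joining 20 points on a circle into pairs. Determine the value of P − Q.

A balanced arrangement of 11 bracket pairs is a Dyck word of semilength 11, so the count is C_11. So P = C_11 = 58786.
Pairing 20 circle points by 10 non-crossing chords gives C_10 matchings. So Q = C_10 = 16796.
P − Q = 58786 − 16796 = 41990.

41990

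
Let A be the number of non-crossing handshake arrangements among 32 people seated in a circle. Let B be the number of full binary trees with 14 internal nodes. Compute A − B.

32683230

Non-crossing handshake pairings of 2n people are counted by C_n; 32 people gives n = 16. So A = C_16 = 35357670.
The number of full binary trees on 14 internal nodes is the Catalan number C_14. So B = C_14 = 2674440.
A − B = 35357670 − 2674440 = 32683230.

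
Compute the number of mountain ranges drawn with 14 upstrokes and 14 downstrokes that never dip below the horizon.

2674440

A Dyck path with 14 up-steps and 14 down-steps has semilength 14, so there are C_14 of them.
C_14 = C(28,14)/15 = 40116600/15 = 2674440.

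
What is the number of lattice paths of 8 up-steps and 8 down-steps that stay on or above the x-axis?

1430

Dyck paths of semilength n (length 2n) are counted by C_n; here n = 8.
C_8 = C_7 · 2(2·7+1)/(7+2) = 429 · 30/9 = 1430.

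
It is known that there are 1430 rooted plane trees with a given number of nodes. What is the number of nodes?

Rooted ordered trees on m nodes are counted by C_{m−1}, and C_8 = 1430.
So the index is 8, and the number of nodes is 8 + 1 = 9.

9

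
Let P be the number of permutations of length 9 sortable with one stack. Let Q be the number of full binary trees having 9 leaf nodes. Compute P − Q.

Stack-sortable permutations are exactly the 231-avoiding ones, counted by C_n; here n = 9. So P = C_9 = 4862.
Full binary trees with 9 leaves have 9−1 = 8 internal nodes, so there are C_8 of them. So Q = C_8 = 1430.
P − Q = 4862 − 1430 = 3432.

3432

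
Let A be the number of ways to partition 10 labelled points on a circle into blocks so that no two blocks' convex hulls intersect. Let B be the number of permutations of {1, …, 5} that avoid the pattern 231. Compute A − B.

The non-crossing partitions of [10] form a lattice of size C_10. So A = C_10 = 16796.
Permutations of [n] avoiding any single length-3 pattern are counted by C_n; here n = 5. So B = C_5 = 42.
A − B = 16796 − 42 = 16754.

16754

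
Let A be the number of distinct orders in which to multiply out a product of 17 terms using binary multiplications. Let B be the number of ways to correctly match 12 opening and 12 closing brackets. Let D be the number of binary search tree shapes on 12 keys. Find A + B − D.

Parenthesizations of m factors correspond to full binary trees with m leaves, counted by C_{m−1}; m = 17 gives C_16. So A = C_16 = 35357670.
Balanced strings of n pairs of brackets are counted by C_n; here n = 12. So B = C_12 = 208012.
There are C_n binary search tree shapes on n keys; with n = 12 that is C_12. So D = C_12 = 208012.
A + B − D = 35357670 + 208012 − 208012 = 35357670.

35357670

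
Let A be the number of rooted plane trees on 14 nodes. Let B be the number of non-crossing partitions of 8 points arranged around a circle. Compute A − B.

741470

Rooted ordered (plane) trees on m nodes have m−1 edges and are counted by C_{m−1}; m = 14 gives C_13. So A = C_13 = 742900.
Non-crossing partitions of an n-element set are counted by C_n; here n = 8. So B = C_8 = 1430.
A − B = 742900 − 1430 = 741470.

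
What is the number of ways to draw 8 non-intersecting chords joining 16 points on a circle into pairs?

Pairing 16 circle points by 8 non-crossing chords gives C_8 matchings.
C_8 = 1430.

1430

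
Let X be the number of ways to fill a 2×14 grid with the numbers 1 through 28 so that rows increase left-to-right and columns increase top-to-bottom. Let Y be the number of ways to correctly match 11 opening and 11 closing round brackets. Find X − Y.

Standard Young tableaux of shape 2×n are counted by C_n; here n = 14. So X = C_14 = 2674440.
With 11 pairs the number of balanced bracket strings is the Catalan number C_11. So Y = C_11 = 58786.
X − Y = 2674440 − 58786 = 2615654.

2615654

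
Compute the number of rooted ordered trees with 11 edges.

58786

A rooted plane tree with 11 edges has 12 nodes, and the count is C_11.
C_11 = C_10 · 2(2·10+1)/(10+2) = 16796 · 42/12 = 58786.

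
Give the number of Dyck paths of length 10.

42

Dyck paths of semilength n (length 2n) are counted by C_n; here n = 5.
C_5 = C_4 · 2(2·4+1)/(4+2) = 14 · 18/6 = 42.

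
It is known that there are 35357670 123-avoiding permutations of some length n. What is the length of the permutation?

Permutations of [n] avoiding a fixed length-3 pattern are counted by C_n. Since C_16 = 35357670, the index is 16.

16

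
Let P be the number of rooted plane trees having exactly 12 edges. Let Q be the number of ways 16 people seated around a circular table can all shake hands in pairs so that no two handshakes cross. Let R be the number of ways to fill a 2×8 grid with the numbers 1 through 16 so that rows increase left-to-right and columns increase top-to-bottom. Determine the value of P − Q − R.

Rooted ordered trees with n edges are counted by C_n; here n = 12. So P = C_12 = 208012.
With 16 = 2·8 people, non-crossing handshake pairings are non-crossing perfect matchings on a circle, counted by C_8. So Q = C_8 = 1430.
By the hook-length formula (or a Dyck-path bijection), SYT of shape 2×8 number C_8. So R = C_8 = 1430.
P − Q − R = 208012 − 1430 − 1430 = 205152.

205152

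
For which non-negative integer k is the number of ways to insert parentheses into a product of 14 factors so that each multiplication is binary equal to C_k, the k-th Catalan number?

13

Bracketing 14 factors into binary products is counted by C_{14−1} = C_13.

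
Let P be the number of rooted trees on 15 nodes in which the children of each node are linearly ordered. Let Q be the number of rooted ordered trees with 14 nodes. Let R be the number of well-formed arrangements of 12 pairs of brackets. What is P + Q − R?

3209328

A rooted plane tree on 15 nodes has 14 edges, and such trees are counted by C_14. So P = C_14 = 2674440.
A rooted plane tree on 14 nodes has 13 edges, and such trees are counted by C_13. So Q = C_13 = 742900.
A balanced arrangement of 12 bracket pairs is a Dyck word of semilength 12, so the count is C_12. So R = C_12 = 208012.
P + Q − R = 2674440 + 742900 − 208012 = 3209328.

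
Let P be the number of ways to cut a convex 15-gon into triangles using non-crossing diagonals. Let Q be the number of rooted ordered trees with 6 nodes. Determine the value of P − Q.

742858

Triangulations of a convex m-gon are counted by C_{m−2}; with m = 15 this is C_13. So P = C_13 = 742900.
Rooted ordered (plane) trees on m nodes have m−1 edges and are counted by C_{m−1}; m = 6 gives C_5. So Q = C_5 = 42.
P − Q = 742900 − 42 = 742858.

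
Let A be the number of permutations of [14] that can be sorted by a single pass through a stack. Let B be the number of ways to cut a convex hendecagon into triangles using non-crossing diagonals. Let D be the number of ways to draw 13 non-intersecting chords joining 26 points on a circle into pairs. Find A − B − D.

1926678

Stack-sortable permutations are exactly the 231-avoiding ones, counted by C_n; here n = 14. So A = C_14 = 2674440.
Triangulations of a convex m-gon are counted by C_{m−2}; with m = 11 this is C_9. So B = C_9 = 4862.
Non-crossing perfect matchings of 2n points on a circle are counted by C_n; with 26 points, n = 13. So D = C_13 = 742900.
A − B − D = 2674440 − 4862 − 742900 = 1926678.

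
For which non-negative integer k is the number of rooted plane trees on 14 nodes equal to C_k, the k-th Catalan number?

Rooted ordered (plane) trees on m nodes have m−1 edges and are counted by C_{m−1}; m = 14 gives C_13.

13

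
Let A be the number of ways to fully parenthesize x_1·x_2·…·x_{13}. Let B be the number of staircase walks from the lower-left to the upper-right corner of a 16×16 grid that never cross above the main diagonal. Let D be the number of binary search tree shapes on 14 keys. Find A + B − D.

32891242

Ways to associate a product of 13 factors correspond to binary trees on 13 leaves, so the count is C_12. So A = C_12 = 208012.
Monotone paths in an n×n grid that stay weakly below the diagonal are counted by C_n; here n = 16. So B = C_16 = 35357670.
Binary trees (left/right distinguished) on n nodes are counted by C_n; here n = 14. So D = C_14 = 2674440.
A + B − D = 208012 + 35357670 − 2674440 = 32891242.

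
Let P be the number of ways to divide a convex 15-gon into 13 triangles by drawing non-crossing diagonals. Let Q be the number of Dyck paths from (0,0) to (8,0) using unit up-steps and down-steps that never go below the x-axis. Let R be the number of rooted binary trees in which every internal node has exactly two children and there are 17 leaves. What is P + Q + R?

36100584

A convex 15-gon is triangulated into 13 triangles, and the number of such triangulations is the Catalan number C_{15−2} = C_13. So P = C_13 = 742900.
Dyck paths of semilength n (length 2n) are counted by C_n; here n = 4. So Q = C_4 = 14.
Full binary trees with 17 leaves have 17−1 = 16 internal nodes, so there are C_16 of them. So R = C_16 = 35357670.
P + Q + R = 742900 + 14 + 35357670 = 36100584.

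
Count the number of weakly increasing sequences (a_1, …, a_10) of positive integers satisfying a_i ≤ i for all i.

Such sub-staircase sequences of length n are counted by C_n; here n = 10.
C_10 = C(20,10)/11 = 184756/11 = 16796.

16796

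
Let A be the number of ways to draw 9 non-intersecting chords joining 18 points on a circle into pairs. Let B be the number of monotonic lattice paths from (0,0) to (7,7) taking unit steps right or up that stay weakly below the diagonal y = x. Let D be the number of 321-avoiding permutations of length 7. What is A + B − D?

Pairing 18 circle points by 9 non-crossing chords gives C_9 matchings. So A = C_9 = 4862.
Monotone paths in an n×n grid that stay weakly below the diagonal are counted by C_n; here n = 7. So B = C_7 = 429.
Permutations of [n] avoiding any single length-3 pattern are counted by C_n; here n = 7. So D = C_7 = 429.
A + B − D = 4862 + 429 − 429 = 4862.

4862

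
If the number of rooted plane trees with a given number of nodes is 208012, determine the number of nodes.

13

Rooted ordered trees on m nodes are counted by C_{m−1}, and C_12 = 208012.
So the index is 12, and the number of nodes is 12 + 1 = 13.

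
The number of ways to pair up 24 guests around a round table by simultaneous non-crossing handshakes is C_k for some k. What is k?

12

With 24 = 2·12 people, non-crossing handshake pairings are non-crossing perfect matchings on a circle, counted by C_12.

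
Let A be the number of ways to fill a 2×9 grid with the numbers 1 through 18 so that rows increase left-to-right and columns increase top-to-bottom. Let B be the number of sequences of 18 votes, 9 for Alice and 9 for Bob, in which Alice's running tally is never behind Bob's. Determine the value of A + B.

By the hook-length formula (or a Dyck-path bijection), SYT of shape 2×9 number C_9. So A = C_9 = 4862.
Reading a vote for the leader as '(' and for the other as ')' turns such a sequence into a balanced string of 9 pairs, so the count is C_9. So B = C_9 = 4862.
A + B = 4862 + 4862 = 9724.

9724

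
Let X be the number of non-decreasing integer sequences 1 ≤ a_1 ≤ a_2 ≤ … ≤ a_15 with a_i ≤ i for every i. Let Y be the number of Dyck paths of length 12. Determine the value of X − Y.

9694713

Weakly increasing sequences with a_i ≤ i biject with Dyck paths of semilength 15, so there are C_15. So X = C_15 = 9694845.
Paths of 6 up- and 6 down-steps that never dip below the axis are Dyck paths; their count is C_6. So Y = C_6 = 132.
X − Y = 9694845 − 132 = 9694713.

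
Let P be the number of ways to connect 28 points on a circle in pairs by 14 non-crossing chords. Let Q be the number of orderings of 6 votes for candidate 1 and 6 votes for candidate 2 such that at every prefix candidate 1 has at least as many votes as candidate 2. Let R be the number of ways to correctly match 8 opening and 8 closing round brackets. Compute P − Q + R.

Non-crossing perfect matchings of 2n points on a circle are counted by C_n; with 28 points, n = 14. So P = C_14 = 2674440.
Ballot sequences with n votes each where one side never trails are Dyck words, counted by C_n; here n = 6. So Q = C_6 = 132.
Balanced strings of n pairs of brackets are counted by C_n; here n = 8. So R = C_8 = 1430.
P − Q + R = 2674440 − 132 + 1430 = 2675738.

2675738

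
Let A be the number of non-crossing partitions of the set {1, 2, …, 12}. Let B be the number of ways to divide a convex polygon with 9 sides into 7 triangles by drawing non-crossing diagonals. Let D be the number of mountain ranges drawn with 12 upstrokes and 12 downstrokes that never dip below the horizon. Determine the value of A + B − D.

Non-crossing partitions of an n-element set are counted by C_n; here n = 12. So A = C_12 = 208012.
A convex 9-gon is triangulated into 7 triangles, and the number of such triangulations is the Catalan number C_{9−2} = C_7. So B = C_7 = 429.
A Dyck path with 12 up-steps and 12 down-steps has semilength 12, so there are C_12 of them. So D = C_12 = 208012.
A + B − D = 208012 + 429 − 208012 = 429.

429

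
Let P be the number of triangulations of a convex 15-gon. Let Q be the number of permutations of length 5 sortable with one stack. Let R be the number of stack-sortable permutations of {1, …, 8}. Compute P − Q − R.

Triangulations of a convex m-gon are counted by C_{m−2}; with m = 15 this is C_13. So P = C_13 = 742900.
By Knuth's characterisation, the stack-sortable permutations of length 5 are the 231-avoiders, numbering C_5. So Q = C_5 = 42.
By Knuth's characterisation, the stack-sortable permutations of length 8 are the 231-avoiders, numbering C_8. So R = C_8 = 1430.
P − Q − R = 742900 − 42 − 1430 = 741428.

741428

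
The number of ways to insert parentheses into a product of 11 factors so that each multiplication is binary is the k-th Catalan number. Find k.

Ways to associate a product of 11 factors correspond to binary trees on 11 leaves, so the count is C_10.

10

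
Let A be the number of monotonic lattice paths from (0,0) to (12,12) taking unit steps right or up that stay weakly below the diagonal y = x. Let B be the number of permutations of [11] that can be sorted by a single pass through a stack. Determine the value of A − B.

149226

Sub-diagonal monotone paths from (0,0) to (12,12) biject with Dyck paths of semilength 12, giving C_12. So A = C_12 = 208012.
By Knuth's characterisation, the stack-sortable permutations of length 11 are the 231-avoiders, numbering C_11. So B = C_11 = 58786.
A − B = 208012 − 58786 = 149226.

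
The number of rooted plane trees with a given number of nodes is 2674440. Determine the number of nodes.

Rooted ordered trees on m nodes are counted by C_{m−1}; 2674440 = C_14.
So the index is 14, and the number of nodes is 14 + 1 = 15.

15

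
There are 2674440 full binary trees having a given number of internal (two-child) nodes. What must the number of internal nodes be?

Full binary trees with n internal nodes are counted by C_n. The Catalan number equal to 2674440 is C_14.

14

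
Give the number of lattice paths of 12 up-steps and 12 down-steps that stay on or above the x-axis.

208012

A Dyck path with 12 up-steps and 12 down-steps has semilength 12, so there are C_12 of them.
C_12 = 208012.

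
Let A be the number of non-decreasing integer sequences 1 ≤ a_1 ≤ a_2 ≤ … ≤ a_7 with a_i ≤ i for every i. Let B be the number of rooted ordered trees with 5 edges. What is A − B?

Weakly increasing sequences with a_i ≤ i biject with Dyck paths of semilength 7, so there are C_7. So A = C_7 = 429.
Rooted ordered trees with n edges are counted by C_n; here n = 5. So B = C_5 = 42.
A − B = 429 − 42 = 387.

387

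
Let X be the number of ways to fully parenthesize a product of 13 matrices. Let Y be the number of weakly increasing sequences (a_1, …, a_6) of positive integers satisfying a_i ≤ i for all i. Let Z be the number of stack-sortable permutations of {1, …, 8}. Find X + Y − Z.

206714

Ways to associate a product of 13 factors correspond to binary trees on 13 leaves, so the count is C_12. So X = C_12 = 208012.
Such sub-staircase sequences of length n are counted by C_n; here n = 6. So Y = C_6 = 132.
Stack-sortable permutations are exactly the 231-avoiding ones, counted by C_n; here n = 8. So Z = C_8 = 1430.
X + Y − Z = 208012 + 132 − 1430 = 206714.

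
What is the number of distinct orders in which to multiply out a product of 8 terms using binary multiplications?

429

Parenthesizations of m factors correspond to full binary trees with m leaves, counted by C_{m−1}; m = 8 gives C_7.
C_7 = 429.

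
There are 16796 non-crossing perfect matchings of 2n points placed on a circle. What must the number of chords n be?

Non-crossing pairings of 2n points on a circle are counted by C_n. Since C_10 = 16796, the index is 10.

10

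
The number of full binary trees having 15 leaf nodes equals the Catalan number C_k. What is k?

Full binary trees with 15 leaves have 15−1 = 14 internal nodes, so there are C_14 of them.

14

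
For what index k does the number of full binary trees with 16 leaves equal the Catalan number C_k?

15

A full binary tree with L leaves has L−1 internal nodes and is counted by C_{L−1}; L = 16 gives C_15.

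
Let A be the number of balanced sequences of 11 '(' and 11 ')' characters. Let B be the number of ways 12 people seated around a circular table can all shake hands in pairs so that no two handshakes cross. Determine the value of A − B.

Balanced strings of n pairs of brackets are counted by C_n; here n = 11. So A = C_11 = 58786.
Non-crossing handshake pairings of 2n people are counted by C_n; 12 people gives n = 6. So B = C_6 = 132.
A − B = 58786 − 132 = 58654.

58654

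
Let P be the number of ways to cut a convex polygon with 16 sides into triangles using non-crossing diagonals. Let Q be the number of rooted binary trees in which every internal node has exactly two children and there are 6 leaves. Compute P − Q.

A convex 16-gon is triangulated into 14 triangles, and the number of such triangulations is the Catalan number C_{16−2} = C_14. So P = C_14 = 2674440.
Full binary trees with 6 leaves have 6−1 = 5 internal nodes, so there are C_5 of them. So Q = C_5 = 42.
P − Q = 2674440 − 42 = 2674398.

2674398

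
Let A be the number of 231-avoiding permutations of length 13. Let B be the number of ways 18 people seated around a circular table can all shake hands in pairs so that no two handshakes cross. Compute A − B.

738038

Permutations of [n] avoiding any single length-3 pattern are counted by C_n; here n = 13. So A = C_13 = 742900.
With 18 = 2·9 people, non-crossing handshake pairings are non-crossing perfect matchings on a circle, counted by C_9. So B = C_9 = 4862.
A − B = 742900 − 4862 = 738038.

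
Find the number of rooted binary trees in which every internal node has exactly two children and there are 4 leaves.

5

Full binary trees with 4 leaves have 4−1 = 3 internal nodes, so there are C_3 of them.
C_3 = 5.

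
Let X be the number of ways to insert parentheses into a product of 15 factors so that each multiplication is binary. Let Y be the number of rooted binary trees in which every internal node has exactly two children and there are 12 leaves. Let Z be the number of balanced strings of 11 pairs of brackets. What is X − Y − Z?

Bracketing 15 factors into binary products is counted by C_{15−1} = C_14. So X = C_14 = 2674440.
A full binary tree with L leaves has L−1 internal nodes and is counted by C_{L−1}; L = 12 gives C_11. So Y = C_11 = 58786.
Balanced strings of n pairs of brackets are counted by C_n; here n = 11. So Z = C_11 = 58786.
X − Y − Z = 2674440 − 58786 − 58786 = 2556868.

2556868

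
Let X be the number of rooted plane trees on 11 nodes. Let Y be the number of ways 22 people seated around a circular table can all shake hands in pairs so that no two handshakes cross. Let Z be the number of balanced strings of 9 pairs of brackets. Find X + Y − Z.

70720

A rooted plane tree on 11 nodes has 10 edges, and such trees are counted by C_10. So X = C_10 = 16796.
Non-crossing handshake pairings of 2n people are counted by C_n; 22 people gives n = 11. So Y = C_11 = 58786.
With 9 pairs the number of balanced bracket strings is the Catalan number C_9. So Z = C_9 = 4862.
X + Y − Z = 16796 + 58786 − 4862 = 70720.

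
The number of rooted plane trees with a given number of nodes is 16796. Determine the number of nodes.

11

Rooted ordered trees on m nodes are counted by C_{m−1}, and C_10 = 16796.
So the index is 10, and the number of nodes is 10 + 1 = 11.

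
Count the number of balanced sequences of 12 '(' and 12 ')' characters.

208012

A balanced arrangement of 12 bracket pairs is a Dyck word of semilength 12, so the count is C_12.
C_12 = C(24,12)/13 = 2704156/13 = 208012.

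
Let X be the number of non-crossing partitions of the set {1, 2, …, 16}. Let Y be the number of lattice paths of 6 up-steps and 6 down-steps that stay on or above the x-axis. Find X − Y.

35357538

Non-crossing partitions of an n-element set are counted by C_n; here n = 16. So X = C_16 = 35357670.
Dyck paths of semilength n (length 2n) are counted by C_n; here n = 6. So Y = C_6 = 132.
X − Y = 35357670 − 132 = 35357538.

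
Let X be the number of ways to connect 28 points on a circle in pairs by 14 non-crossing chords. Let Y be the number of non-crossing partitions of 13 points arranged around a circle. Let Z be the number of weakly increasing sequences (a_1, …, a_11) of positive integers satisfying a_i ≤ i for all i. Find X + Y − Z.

3358554

Pairing 28 circle points by 14 non-crossing chords gives C_14 matchings. So X = C_14 = 2674440.
Non-crossing partitions of an n-element set are counted by C_n; here n = 13. So Y = C_13 = 742900.
Such sub-staircase sequences of length n are counted by C_n; here n = 11. So Z = C_11 = 58786.
X + Y − Z = 2674440 + 742900 − 58786 = 3358554.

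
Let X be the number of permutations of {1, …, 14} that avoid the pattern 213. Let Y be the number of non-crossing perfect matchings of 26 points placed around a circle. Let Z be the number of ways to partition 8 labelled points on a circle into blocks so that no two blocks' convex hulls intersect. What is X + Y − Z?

Permutations of [n] avoiding any single length-3 pattern are counted by C_n; here n = 14. So X = C_14 = 2674440.
Pairing 26 circle points by 13 non-crossing chords gives C_13 matchings. So Y = C_13 = 742900.
The non-crossing partitions of [8] form a lattice of size C_8. So Z = C_8 = 1430.
X + Y − Z = 2674440 + 742900 − 1430 = 3415910.

3415910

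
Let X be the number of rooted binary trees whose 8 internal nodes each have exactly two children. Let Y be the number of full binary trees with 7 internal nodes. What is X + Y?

Full binary trees with n internal nodes are counted by C_n; here n = 8. So X = C_8 = 1430.
Full binary trees with n internal nodes are counted by C_n; here n = 7. So Y = C_7 = 429.
X + Y = 1430 + 429 = 1859.

1859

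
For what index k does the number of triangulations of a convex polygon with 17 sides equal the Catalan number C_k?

15

A convex 17-gon is triangulated into 15 triangles, and the number of such triangulations is the Catalan number C_{17−2} = C_15.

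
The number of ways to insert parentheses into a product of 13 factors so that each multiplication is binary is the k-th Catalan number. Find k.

12

Ways to associate a product of 13 factors correspond to binary trees on 13 leaves, so the count is C_12.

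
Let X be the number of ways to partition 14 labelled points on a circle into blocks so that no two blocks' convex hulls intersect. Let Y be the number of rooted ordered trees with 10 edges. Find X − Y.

2657644

Non-crossing partitions of an n-element set are counted by C_n; here n = 14. So X = C_14 = 2674440.
A rooted plane tree with 10 edges has 11 nodes, and the count is C_10. So Y = C_10 = 16796.
X − Y = 2674440 − 16796 = 2657644.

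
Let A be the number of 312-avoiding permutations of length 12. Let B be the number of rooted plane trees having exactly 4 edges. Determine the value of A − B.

207998

Permutations of [n] avoiding any single length-3 pattern are counted by C_n; here n = 12. So A = C_12 = 208012.
A rooted plane tree with 4 edges has 5 nodes, and the count is C_4. So B = C_4 = 14.
A − B = 208012 − 14 = 207998.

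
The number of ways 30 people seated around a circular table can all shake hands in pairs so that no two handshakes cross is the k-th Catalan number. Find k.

15

With 30 = 2·15 people, non-crossing handshake pairings are non-crossing perfect matchings on a circle, counted by C_15.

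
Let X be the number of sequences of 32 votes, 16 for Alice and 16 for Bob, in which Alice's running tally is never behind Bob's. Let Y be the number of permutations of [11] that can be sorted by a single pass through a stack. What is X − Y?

35298884

Reading a vote for the leader as '(' and for the other as ')' turns such a sequence into a balanced string of 16 pairs, so the count is C_16. So X = C_16 = 35357670.
Stack-sortable permutations are exactly the 231-avoiding ones, counted by C_n; here n = 11. So Y = C_11 = 58786.
X − Y = 35357670 − 58786 = 35298884.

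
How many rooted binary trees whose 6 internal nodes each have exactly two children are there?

132

The number of full binary trees on 6 internal nodes is the Catalan number C_6.
C_6 = 132.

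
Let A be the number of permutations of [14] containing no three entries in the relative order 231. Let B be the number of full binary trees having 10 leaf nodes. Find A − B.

Permutations of [n] avoiding any single length-3 pattern are counted by C_n; here n = 14. So A = C_14 = 2674440.
Full binary trees with 10 leaves have 10−1 = 9 internal nodes, so there are C_9 of them. So B = C_9 = 4862.
A − B = 2674440 − 4862 = 2669578.

2669578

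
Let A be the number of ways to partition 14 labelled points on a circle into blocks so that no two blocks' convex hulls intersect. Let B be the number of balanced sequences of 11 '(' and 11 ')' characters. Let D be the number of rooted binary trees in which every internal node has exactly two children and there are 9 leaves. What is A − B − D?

Non-crossing partitions of an n-element set are counted by C_n; here n = 14. So A = C_14 = 2674440.
A balanced arrangement of 11 bracket pairs is a Dyck word of semilength 11, so the count is C_11. So B = C_11 = 58786.
Full binary trees with 9 leaves have 9−1 = 8 internal nodes, so there are C_8 of them. So D = C_8 = 1430.
A − B − D = 2674440 − 58786 − 1430 = 2614224.

2614224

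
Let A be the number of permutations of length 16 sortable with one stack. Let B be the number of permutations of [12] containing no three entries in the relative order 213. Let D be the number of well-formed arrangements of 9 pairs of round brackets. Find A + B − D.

35560820

By Knuth's characterisation, the stack-sortable permutations of length 16 are the 231-avoiders, numbering C_16. So A = C_16 = 35357670.
Permutations of [n] avoiding any single length-3 pattern are counted by C_n; here n = 12. So B = C_12 = 208012.
A balanced arrangement of 9 bracket pairs is a Dyck word of semilength 9, so the count is C_9. So D = C_9 = 4862.
A + B − D = 35357670 + 208012 − 4862 = 35560820.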